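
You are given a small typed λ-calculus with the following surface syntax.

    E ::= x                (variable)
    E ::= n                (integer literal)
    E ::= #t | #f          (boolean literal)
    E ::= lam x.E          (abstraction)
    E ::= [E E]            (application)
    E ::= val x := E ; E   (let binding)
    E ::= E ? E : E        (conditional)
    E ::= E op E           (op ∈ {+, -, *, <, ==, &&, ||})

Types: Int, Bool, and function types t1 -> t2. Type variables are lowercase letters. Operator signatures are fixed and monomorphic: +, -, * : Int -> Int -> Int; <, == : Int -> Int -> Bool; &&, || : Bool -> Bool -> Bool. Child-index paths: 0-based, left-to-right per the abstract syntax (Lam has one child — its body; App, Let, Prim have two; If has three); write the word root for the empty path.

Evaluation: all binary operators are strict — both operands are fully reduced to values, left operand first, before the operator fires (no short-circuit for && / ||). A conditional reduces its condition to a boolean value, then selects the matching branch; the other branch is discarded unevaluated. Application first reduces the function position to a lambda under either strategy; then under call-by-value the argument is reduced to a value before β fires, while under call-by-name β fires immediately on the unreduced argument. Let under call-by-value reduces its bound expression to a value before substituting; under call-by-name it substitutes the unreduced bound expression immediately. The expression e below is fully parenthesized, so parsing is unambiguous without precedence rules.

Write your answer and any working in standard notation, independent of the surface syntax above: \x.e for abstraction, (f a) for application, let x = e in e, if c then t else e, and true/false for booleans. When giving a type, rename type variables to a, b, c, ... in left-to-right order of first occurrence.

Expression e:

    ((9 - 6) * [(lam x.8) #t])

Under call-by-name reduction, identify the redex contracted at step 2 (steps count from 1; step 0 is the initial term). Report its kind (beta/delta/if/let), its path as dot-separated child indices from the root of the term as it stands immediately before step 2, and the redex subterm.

Answer: beta at 1 : ((\x.8) true)

Derivation:
step 0: ((9 - 6) * ((\x.8) true))
step 1: [delta@0] (3 * ((\x.8) true))
step 2: [beta@1] (3 * 8)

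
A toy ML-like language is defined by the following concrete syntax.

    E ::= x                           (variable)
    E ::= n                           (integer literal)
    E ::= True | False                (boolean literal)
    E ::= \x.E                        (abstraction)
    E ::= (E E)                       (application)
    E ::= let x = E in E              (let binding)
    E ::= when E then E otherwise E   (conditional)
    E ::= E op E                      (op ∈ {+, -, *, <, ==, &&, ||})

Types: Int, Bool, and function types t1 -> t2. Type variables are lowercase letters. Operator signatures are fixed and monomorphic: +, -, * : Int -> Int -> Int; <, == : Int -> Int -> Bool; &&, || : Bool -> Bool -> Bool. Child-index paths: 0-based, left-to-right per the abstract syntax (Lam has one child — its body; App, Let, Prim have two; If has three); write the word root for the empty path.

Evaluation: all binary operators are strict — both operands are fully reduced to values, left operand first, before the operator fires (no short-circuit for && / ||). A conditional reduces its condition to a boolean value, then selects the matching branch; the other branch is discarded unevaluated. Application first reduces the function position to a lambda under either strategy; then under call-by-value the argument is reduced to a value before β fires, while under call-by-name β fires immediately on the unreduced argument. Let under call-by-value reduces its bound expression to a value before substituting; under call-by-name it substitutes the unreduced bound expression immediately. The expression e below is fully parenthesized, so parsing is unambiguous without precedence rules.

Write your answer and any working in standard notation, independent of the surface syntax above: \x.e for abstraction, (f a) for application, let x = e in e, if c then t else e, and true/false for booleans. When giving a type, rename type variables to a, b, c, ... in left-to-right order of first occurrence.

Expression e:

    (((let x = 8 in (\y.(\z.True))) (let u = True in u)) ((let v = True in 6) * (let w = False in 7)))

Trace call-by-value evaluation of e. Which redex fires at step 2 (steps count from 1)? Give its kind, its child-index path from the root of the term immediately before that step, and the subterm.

Trace:
step 0: (((let x = 8 in (\y.(\z.true))) (let u = true in u)) ((let v = true in 6) * (let w = false in 7)))
step 1: [let@0.0] (((\y.(\z.true)) (let u = true in u)) ((let v = true in 6) * (let w = false in 7)))
step 2: [let@0.1] (((\y.(\z.true)) true) ((let v = true in 6) * (let w = false in 7)))

Answer: let at 0.1 : (let u = true in u)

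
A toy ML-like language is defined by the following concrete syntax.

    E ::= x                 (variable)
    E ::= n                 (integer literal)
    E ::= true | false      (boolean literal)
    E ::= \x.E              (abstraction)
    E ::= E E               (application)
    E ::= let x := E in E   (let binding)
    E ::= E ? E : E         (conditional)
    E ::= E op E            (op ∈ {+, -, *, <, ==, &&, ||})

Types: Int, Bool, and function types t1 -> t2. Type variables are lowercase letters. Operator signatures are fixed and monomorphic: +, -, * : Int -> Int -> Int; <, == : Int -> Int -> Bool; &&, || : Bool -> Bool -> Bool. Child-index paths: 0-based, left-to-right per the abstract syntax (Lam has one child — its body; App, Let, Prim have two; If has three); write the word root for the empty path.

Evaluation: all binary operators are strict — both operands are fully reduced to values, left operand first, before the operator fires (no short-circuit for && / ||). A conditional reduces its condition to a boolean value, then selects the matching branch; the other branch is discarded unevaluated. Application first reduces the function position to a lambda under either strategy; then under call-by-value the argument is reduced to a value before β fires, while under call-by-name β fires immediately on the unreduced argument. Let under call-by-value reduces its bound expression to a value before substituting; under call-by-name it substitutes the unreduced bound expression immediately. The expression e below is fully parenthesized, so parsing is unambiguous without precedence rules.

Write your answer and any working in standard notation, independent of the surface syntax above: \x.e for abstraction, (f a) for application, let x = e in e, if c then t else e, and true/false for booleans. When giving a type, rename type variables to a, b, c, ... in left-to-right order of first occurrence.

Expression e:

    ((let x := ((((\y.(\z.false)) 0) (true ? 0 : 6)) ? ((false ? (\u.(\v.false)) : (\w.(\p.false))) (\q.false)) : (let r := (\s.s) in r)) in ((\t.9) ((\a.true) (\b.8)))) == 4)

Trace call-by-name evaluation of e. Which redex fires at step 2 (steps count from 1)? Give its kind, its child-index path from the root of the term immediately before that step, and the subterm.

Answer: beta at 0 : ((\t.9) ((\a.true) (\b.8)))

Working:
step 0: ((let x = (if (((\y.(\z.false)) 0) (if true then 0 else 6)) then ((if false then (\u.(\v.false)) else (\w.(\p.false))) (\q.false)) else (let r = (\s.s) in r)) in ((\t.9) ((\a.true) (\b.8)))) == 4)
step 1: [let@0] (((\t.9) ((\a.true) (\b.8))) == 4)
step 2: [beta@0] (9 == 4)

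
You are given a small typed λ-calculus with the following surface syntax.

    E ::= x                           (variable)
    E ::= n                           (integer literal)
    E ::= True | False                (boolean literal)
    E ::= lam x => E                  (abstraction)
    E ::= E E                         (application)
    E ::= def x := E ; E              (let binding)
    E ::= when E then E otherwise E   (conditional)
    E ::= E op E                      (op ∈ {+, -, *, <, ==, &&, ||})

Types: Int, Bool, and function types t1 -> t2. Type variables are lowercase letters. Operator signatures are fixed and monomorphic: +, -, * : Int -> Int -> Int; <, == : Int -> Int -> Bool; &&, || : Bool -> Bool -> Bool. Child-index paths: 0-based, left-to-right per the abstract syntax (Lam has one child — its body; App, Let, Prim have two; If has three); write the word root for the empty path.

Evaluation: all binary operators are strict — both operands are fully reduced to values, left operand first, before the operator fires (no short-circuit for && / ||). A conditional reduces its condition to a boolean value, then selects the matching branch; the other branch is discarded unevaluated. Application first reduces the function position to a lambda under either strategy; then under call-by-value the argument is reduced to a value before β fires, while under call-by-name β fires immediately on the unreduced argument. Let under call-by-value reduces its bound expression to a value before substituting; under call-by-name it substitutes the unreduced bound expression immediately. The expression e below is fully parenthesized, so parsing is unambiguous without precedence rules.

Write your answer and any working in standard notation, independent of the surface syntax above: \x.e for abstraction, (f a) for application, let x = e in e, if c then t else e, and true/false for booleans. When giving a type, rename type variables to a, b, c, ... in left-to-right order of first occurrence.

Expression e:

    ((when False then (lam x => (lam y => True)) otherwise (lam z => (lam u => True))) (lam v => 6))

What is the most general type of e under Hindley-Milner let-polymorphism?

Derivation:
  unify Bool ~ Bool
\y._ : b -> Bool
\x._ : a -> b -> Bool
\u._ : d -> Bool
\z._ : c -> d -> Bool
  unify a -> b -> Bool ~ c -> d -> Bool
  unify a ~ c
  unify b -> Bool ~ d -> Bool
  unify b ~ d
  unify Bool ~ Bool
\v._ : e -> Int
  unify c -> d -> Bool ~ (e -> Int) -> f
  unify c ~ e -> Int
  unify d -> Bool ~ f
_ _ : d -> Bool

Answer: a -> Bool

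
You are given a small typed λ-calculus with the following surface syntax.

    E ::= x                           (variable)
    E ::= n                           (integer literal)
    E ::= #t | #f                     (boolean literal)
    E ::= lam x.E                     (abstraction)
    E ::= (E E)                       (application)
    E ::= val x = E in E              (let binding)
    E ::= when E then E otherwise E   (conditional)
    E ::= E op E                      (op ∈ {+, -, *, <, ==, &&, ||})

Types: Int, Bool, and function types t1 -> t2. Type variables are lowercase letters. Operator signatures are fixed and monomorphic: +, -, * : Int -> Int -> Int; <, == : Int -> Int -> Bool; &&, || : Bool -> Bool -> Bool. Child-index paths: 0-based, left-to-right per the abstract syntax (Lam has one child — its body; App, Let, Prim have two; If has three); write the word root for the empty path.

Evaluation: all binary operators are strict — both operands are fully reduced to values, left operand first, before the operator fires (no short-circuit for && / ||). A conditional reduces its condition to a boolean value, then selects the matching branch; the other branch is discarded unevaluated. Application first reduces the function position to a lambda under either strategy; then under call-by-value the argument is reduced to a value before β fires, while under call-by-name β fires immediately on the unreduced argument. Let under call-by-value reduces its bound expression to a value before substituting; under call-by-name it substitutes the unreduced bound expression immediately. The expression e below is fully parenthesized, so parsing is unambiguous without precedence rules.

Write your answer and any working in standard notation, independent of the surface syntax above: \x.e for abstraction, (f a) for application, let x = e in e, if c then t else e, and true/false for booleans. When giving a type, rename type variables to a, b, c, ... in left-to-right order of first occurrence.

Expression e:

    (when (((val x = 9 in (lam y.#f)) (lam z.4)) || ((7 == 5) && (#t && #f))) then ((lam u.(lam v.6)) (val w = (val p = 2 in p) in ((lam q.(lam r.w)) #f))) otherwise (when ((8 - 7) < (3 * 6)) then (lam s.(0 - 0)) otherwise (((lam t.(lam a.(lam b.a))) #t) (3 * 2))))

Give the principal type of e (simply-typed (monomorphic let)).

Answer: a -> Int

Working:
let x : Int
\y._ : a -> Bool
\z._ : b -> Int
  unify a -> Bool ~ (b -> Int) -> c
  unify a ~ b -> Int
  unify Bool ~ c
_ _ : Bool
  unify Bool ~ Bool
  unify Int ~ Int
  unify Int ~ Int
  unify Bool ~ Bool
  unify Bool ~ Bool
  unify Bool ~ Bool
  unify Bool ~ Bool
  unify Bool ~ Bool
  unify Bool ~ Bool
\v._ : e -> Int
\u._ : d -> e -> Int
let p : Int
p : Int
let w : Int
w : Int
\r._ : g -> Int
\q._ : f -> g -> Int
  unify f -> g -> Int ~ Bool -> h
  unify f ~ Bool
  unify g -> Int ~ h
_ _ : g -> Int
  unify d -> e -> Int ~ (g -> Int) -> i
  unify d ~ g -> Int
  unify e -> Int ~ i
_ _ : e -> Int
  unify Int ~ Int
  unify Int ~ Int
  unify Int ~ Int
  unify Int ~ Int
  unify Int ~ Int
  unify Int ~ Int
  unify Bool ~ Bool
  unify Int ~ Int
  unify Int ~ Int
\s._ : j -> Int
a : l
\b._ : m -> l
\a._ : l -> m -> l
\t._ : k -> l -> m -> l
  unify k -> l -> m -> l ~ Bool -> n
  unify k ~ Bool
  unify l -> m -> l ~ n
_ _ : l -> m -> l
  unify Int ~ Int
  unify Int ~ Int
  unify l -> m -> l ~ Int -> o
  unify l ~ Int
  unify m -> Int ~ o
_ _ : m -> Int
  unify j -> Int ~ m -> Int
  unify j ~ m
  unify Int ~ Int
  unify e -> Int ~ m -> Int
  unify e ~ m
  unify Int ~ Int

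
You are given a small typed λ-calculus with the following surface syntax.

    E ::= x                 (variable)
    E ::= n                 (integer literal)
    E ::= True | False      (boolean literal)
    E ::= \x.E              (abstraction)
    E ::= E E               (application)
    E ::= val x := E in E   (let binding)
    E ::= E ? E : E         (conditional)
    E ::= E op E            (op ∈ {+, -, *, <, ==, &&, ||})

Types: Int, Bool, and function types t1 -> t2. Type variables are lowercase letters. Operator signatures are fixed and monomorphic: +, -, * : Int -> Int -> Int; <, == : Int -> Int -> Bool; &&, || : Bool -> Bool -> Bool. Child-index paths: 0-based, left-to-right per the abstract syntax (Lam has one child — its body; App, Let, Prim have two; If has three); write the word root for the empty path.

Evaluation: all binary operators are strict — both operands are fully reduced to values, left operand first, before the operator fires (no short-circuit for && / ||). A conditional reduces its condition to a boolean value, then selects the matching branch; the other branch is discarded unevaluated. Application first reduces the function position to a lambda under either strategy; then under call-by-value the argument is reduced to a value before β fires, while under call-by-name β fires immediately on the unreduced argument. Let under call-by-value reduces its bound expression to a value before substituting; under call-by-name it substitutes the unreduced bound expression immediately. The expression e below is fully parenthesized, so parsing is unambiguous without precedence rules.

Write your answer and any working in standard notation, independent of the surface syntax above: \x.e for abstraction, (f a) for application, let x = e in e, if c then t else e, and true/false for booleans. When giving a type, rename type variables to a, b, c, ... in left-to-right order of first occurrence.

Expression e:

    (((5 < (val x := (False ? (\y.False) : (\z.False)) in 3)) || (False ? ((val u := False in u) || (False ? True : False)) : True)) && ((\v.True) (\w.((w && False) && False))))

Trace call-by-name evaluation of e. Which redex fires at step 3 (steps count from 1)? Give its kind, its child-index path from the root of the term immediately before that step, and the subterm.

Working:
step 0: (((5 < (let x = (if false then (\y.false) else (\z.false)) in 3)) || (if false then ((let u = false in u) || (if false then true else false)) else true)) && ((\v.true) (\w.((w && false) && false))))
step 1: [let@0.0.1] (((5 < 3) || (if false then ((let u = false in u) || (if false then true else false)) else true)) && ((\v.true) (\w.((w && false) && false))))
step 2: [delta@0.0] ((false || (if false then ((let u = false in u) || (if false then true else false)) else true)) && ((\v.true) (\w.((w && false) && false))))
step 3: [if@0.1] ((false || true) && ((\v.true) (\w.((w && false) && false))))

Answer: if at 0.1 : (if false then ((let u = false in u) || (if false then true else false)) else true)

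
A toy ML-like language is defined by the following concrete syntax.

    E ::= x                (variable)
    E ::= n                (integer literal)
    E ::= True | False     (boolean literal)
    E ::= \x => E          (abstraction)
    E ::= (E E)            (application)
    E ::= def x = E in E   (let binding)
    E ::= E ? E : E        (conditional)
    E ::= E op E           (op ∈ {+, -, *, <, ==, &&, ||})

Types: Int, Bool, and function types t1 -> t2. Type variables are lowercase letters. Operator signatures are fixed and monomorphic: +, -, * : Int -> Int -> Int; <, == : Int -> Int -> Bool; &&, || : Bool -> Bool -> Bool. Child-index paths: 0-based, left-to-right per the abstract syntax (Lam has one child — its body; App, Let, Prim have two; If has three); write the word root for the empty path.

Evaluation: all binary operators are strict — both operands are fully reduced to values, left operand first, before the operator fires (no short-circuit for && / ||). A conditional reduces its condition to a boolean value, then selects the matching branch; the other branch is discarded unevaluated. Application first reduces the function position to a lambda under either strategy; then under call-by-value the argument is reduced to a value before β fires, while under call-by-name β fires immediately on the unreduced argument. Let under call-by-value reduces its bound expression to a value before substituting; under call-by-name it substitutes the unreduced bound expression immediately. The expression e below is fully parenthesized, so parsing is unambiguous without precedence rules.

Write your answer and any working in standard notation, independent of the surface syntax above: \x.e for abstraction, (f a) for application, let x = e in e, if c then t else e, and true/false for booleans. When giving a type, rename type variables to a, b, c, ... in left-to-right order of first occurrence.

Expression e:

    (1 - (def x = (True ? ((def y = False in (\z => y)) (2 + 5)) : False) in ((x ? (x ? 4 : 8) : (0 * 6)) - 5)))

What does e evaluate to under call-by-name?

Derivation:
step 0: (1 - (let x = (if true then ((let y = false in (\z.y)) (2 + 5)) else false) in ((if x then (if x then 4 else 8) else (0 * 6)) - 5)))
step 1: [let@1] (1 - ((if (if true then ((let y = false in (\z.y)) (2 + 5)) else false) then (if (if true then ((let y = false in (\z.y)) (2 + 5)) else false) then 4 else 8) else (0 * 6)) - 5))
step 2: [if@1.0.0] (1 - ((if ((let y = false in (\z.y)) (2 + 5)) then (if (if true then ((let y = false in (\z.y)) (2 + 5)) else false) then 4 else 8) else (0 * 6)) - 5))
step 3: [let@1.0.0.0] (1 - ((if ((\z.false) (2 + 5)) then (if (if true then ((let y = false in (\z.y)) (2 + 5)) else false) then 4 else 8) else (0 * 6)) - 5))
step 4: [beta@1.0.0] (1 - ((if false then (if (if true then ((let y = false in (\z.y)) (2 + 5)) else false) then 4 else 8) else (0 * 6)) - 5))
step 5: [if@1.0] (1 - ((0 * 6) - 5))
step 6: [delta@1.0] (1 - (0 - 5))
step 7: [delta@1] (1 - -5)
step 8: [delta@root] 6

Answer: 6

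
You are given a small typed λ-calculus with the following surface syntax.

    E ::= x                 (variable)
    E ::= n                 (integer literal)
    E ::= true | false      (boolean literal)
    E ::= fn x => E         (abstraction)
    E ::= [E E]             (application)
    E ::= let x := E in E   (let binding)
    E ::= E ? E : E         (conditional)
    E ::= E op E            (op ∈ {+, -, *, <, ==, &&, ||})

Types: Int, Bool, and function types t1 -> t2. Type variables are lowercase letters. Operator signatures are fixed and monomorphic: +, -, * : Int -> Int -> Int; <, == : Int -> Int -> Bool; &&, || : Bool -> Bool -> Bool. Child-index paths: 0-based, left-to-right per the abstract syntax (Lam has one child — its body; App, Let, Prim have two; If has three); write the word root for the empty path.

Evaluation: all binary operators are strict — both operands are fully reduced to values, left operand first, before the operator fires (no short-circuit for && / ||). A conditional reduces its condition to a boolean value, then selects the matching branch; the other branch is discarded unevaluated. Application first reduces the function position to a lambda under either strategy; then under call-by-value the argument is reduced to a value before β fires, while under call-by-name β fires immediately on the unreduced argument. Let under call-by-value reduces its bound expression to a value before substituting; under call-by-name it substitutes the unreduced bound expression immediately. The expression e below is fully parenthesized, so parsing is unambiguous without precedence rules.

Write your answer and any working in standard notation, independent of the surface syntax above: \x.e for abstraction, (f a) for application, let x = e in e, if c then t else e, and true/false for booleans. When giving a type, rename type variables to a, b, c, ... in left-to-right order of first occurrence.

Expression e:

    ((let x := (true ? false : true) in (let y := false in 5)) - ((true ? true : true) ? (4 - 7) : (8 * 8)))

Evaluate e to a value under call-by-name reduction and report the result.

Answer: 8

Trace:
step 0: ((let x = (if true then false else true) in (let y = false in 5)) - (if (if true then true else true) then (4 - 7) else (8 * 8)))
step 1: [let@0] ((let y = false in 5) - (if (if true then true else true) then (4 - 7) else (8 * 8)))
step 2: [let@0] (5 - (if (if true then true else true) then (4 - 7) else (8 * 8)))
step 3: [if@1.0] (5 - (if true then (4 - 7) else (8 * 8)))
step 4: [if@1] (5 - (4 - 7))
step 5: [delta@1] (5 - -3)
step 6: [delta@root] 8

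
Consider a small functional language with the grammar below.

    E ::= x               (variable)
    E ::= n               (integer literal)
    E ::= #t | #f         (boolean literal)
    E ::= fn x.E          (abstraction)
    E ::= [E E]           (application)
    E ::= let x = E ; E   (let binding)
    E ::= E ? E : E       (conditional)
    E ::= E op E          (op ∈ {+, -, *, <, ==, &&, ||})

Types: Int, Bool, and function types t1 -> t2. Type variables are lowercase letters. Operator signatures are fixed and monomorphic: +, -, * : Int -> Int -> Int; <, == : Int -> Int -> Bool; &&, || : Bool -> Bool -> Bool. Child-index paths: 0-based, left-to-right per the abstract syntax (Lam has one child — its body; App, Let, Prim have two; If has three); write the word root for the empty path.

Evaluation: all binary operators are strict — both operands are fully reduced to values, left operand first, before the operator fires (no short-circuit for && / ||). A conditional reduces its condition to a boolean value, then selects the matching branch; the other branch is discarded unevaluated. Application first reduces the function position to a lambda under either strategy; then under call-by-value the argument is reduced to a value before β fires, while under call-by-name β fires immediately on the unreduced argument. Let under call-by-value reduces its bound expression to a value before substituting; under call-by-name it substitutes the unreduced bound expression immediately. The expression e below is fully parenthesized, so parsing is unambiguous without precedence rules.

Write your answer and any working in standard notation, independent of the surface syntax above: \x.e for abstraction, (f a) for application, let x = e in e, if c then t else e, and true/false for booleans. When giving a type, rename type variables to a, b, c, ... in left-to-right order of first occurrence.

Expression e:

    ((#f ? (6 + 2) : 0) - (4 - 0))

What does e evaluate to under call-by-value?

Trace:
step 0: ((if false then (6 + 2) else 0) - (4 - 0))
step 1: [if@0] (0 - (4 - 0))
step 2: [delta@1] (0 - 4)
step 3: [delta@root] -4

Answer: -4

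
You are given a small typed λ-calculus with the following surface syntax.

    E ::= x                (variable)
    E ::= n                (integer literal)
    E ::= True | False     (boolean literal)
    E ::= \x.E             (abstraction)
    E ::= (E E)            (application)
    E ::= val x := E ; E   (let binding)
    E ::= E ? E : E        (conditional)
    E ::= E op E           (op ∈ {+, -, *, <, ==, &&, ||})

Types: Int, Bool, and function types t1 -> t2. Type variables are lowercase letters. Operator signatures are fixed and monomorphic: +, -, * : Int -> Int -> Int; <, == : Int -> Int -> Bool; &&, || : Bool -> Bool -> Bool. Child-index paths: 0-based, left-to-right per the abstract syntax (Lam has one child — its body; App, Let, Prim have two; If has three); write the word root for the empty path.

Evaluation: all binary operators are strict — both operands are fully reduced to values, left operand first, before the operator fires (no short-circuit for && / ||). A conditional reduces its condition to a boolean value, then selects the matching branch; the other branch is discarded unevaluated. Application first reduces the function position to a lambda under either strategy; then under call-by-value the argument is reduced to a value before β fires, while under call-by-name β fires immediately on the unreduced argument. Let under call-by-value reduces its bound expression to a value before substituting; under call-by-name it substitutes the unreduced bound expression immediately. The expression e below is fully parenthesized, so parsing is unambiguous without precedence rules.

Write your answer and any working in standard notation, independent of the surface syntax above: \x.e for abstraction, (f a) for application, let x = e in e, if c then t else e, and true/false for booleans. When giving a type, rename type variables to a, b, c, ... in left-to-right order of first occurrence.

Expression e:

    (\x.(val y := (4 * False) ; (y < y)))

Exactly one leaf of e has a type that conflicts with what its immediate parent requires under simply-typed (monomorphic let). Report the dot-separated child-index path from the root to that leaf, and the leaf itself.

Answer: 0.0.1 : false

Derivation:
  unify Int ~ Int
  unify Bool ~ Int
  FAIL: mismatch Bool ~ Int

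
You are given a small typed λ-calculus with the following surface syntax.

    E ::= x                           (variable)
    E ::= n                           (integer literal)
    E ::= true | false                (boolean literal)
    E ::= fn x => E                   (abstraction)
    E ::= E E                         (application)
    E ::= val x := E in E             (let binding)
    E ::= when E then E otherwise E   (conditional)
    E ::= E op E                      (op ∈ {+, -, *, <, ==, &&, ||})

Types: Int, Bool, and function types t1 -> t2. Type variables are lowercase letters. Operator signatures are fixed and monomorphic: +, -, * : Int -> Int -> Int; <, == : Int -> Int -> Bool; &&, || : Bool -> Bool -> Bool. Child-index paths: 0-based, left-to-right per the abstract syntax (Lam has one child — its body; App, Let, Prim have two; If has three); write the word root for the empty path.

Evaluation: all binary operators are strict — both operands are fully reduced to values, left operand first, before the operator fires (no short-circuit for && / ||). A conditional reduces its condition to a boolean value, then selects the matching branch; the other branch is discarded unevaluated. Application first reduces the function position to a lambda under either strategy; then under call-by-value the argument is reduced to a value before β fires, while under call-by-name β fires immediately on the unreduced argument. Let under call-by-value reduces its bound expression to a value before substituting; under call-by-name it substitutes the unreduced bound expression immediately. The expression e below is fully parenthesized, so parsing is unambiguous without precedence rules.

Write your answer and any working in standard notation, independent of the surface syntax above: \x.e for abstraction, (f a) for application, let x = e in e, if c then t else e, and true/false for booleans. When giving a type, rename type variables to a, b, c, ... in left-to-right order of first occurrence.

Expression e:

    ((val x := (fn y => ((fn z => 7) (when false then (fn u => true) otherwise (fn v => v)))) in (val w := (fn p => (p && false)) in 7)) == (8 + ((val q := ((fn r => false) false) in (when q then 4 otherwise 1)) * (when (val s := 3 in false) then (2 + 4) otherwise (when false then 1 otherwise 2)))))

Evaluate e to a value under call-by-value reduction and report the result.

Working:
step 0: ((let x = (\y.((\z.7) (if false then (\u.true) else (\v.v)))) in (let w = (\p.(p && false)) in 7)) == (8 + ((let q = ((\r.false) false) in (if q then 4 else 1)) * (if (let s = 3 in false) then (2 + 4) else (if false then 1 else 2)))))
step 1: [let@0] ((let w = (\p.(p && false)) in 7) == (8 + ((let q = ((\r.false) false) in (if q then 4 else 1)) * (if (let s = 3 in false) then (2 + 4) else (if false then 1 else 2)))))
step 2: [let@0] (7 == (8 + ((let q = ((\r.false) false) in (if q then 4 else 1)) * (if (let s = 3 in false) then (2 + 4) else (if false then 1 else 2)))))
step 3: [beta@1.1.0.0] (7 == (8 + ((let q = false in (if q then 4 else 1)) * (if (let s = 3 in false) then (2 + 4) else (if false then 1 else 2)))))
step 4: [let@1.1.0] (7 == (8 + ((if false then 4 else 1) * (if (let s = 3 in false) then (2 + 4) else (if false then 1 else 2)))))
step 5: [if@1.1.0] (7 == (8 + (1 * (if (let s = 3 in false) then (2 + 4) else (if false then 1 else 2)))))
step 6: [let@1.1.1.0] (7 == (8 + (1 * (if false then (2 + 4) else (if false then 1 else 2)))))
step 7: [if@1.1.1] (7 == (8 + (1 * (if false then 1 else 2))))
step 8: [if@1.1.1] (7 == (8 + (1 * 2)))
step 9: [delta@1.1] (7 == (8 + 2))
step 10: [delta@1] (7 == 10)
step 11: [delta@root] false

Answer: false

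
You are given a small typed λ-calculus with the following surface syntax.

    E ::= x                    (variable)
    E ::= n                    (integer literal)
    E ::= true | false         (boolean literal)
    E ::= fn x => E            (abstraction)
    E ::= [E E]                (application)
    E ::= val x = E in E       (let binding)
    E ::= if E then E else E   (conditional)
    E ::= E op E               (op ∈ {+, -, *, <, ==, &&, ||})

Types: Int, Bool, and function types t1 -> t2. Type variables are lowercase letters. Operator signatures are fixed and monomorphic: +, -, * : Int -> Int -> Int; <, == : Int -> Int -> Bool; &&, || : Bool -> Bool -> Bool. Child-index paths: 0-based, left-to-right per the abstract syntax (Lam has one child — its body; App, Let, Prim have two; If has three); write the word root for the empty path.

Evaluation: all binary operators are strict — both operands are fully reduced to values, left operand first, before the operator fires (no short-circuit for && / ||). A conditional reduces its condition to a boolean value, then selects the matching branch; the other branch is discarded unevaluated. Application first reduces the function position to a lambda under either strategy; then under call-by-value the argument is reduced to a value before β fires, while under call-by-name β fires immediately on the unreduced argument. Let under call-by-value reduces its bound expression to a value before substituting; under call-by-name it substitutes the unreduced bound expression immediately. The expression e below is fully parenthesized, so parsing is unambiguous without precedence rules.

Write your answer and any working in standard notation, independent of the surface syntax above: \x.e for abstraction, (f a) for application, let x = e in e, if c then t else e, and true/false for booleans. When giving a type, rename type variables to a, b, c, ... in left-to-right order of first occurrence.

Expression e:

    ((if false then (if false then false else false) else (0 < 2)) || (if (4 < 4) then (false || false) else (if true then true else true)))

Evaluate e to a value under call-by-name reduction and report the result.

Trace:
step 0: ((if false then (if false then false else false) else (0 < 2)) || (if (4 < 4) then (false || false) else (if true then true else true)))
step 1: [if@0] ((0 < 2) || (if (4 < 4) then (false || false) else (if true then true else true)))
step 2: [delta@0] (true || (if (4 < 4) then (false || false) else (if true then true else true)))
step 3: [delta@1.0] (true || (if false then (false || false) else (if true then true else true)))
step 4: [if@1] (true || (if true then true else true))
step 5: [if@1] (true || true)
step 6: [delta@root] true

Answer: true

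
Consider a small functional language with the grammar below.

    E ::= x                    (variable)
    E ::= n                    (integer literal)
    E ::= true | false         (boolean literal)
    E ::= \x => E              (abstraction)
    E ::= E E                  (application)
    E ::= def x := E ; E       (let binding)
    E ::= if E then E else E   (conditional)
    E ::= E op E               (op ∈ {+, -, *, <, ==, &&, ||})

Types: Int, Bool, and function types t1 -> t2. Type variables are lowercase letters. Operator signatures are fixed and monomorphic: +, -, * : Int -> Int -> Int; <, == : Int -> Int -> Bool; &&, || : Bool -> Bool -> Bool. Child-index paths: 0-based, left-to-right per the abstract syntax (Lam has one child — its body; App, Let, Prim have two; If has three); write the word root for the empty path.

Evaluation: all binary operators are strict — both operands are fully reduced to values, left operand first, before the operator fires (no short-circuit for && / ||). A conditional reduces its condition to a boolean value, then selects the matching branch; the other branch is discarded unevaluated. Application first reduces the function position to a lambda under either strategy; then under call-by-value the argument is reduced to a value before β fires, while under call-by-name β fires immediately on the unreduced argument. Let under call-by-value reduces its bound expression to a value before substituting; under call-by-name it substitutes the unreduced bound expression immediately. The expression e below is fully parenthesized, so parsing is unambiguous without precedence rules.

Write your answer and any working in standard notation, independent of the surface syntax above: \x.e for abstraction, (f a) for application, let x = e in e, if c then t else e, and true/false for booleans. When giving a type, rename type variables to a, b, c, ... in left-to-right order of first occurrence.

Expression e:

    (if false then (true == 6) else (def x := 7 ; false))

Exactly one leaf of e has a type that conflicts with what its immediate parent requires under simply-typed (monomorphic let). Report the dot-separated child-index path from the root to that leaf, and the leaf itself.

Answer: 1.0 : true

Working:
  unify Bool ~ Bool
  unify Bool ~ Int
  FAIL: mismatch Bool ~ Int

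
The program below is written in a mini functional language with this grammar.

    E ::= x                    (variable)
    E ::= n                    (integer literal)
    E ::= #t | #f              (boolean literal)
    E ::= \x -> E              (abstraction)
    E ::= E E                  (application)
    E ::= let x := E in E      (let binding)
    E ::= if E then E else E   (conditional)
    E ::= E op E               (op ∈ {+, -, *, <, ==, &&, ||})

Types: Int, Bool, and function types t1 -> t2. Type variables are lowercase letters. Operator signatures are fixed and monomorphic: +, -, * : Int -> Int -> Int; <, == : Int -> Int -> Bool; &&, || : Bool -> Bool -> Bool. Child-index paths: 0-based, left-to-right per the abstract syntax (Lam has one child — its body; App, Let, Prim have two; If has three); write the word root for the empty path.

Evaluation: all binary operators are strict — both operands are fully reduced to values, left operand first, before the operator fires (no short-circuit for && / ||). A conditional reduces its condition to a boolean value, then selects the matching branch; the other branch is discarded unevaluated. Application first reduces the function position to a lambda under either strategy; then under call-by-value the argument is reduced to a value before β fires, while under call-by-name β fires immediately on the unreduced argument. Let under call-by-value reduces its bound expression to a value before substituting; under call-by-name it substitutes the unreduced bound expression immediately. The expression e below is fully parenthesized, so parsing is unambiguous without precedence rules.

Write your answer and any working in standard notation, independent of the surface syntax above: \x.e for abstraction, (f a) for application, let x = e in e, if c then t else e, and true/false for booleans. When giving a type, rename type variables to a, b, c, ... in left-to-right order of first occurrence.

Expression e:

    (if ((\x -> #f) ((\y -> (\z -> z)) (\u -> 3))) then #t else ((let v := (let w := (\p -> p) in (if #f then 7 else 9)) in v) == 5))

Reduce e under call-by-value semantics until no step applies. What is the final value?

Answer: false

Trace:
step 0: (if ((\x.false) ((\y.(\z.z)) (\u.3))) then true else ((let v = (let w = (\p.p) in (if false then 7 else 9)) in v) == 5))
step 1: [beta@0.1] (if ((\x.false) (\z.z)) then true else ((let v = (let w = (\p.p) in (if false then 7 else 9)) in v) == 5))
step 2: [beta@0] (if false then true else ((let v = (let w = (\p.p) in (if false then 7 else 9)) in v) == 5))
step 3: [if@root] ((let v = (let w = (\p.p) in (if false then 7 else 9)) in v) == 5)
step 4: [let@0.0] ((let v = (if false then 7 else 9) in v) == 5)
step 5: [if@0.0] ((let v = 9 in v) == 5)
step 6: [let@0] (9 == 5)
step 7: [delta@root] false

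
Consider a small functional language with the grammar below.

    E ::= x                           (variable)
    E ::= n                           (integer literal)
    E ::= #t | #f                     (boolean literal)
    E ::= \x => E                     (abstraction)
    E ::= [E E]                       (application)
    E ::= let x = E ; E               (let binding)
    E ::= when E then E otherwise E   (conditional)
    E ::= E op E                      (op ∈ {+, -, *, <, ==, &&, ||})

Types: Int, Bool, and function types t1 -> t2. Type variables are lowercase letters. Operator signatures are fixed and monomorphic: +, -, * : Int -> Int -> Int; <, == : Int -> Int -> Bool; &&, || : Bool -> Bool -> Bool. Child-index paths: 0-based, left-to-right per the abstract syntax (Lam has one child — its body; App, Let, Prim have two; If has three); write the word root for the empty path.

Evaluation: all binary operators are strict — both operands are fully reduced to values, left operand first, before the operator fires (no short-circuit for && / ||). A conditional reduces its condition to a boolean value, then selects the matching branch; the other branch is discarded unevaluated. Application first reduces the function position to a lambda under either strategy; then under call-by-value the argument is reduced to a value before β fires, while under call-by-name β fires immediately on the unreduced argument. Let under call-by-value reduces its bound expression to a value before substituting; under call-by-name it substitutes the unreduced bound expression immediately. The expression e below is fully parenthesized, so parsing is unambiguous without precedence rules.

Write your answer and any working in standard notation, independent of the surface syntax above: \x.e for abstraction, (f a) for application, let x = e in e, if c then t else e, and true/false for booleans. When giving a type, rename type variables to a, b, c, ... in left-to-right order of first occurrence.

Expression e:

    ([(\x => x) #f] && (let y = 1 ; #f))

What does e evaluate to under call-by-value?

Trace:
step 0: (((\x.x) false) && (let y = 1 in false))
step 1: [beta@0] (false && (let y = 1 in false))
step 2: [let@1] (false && false)
step 3: [delta@root] false

Answer: false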